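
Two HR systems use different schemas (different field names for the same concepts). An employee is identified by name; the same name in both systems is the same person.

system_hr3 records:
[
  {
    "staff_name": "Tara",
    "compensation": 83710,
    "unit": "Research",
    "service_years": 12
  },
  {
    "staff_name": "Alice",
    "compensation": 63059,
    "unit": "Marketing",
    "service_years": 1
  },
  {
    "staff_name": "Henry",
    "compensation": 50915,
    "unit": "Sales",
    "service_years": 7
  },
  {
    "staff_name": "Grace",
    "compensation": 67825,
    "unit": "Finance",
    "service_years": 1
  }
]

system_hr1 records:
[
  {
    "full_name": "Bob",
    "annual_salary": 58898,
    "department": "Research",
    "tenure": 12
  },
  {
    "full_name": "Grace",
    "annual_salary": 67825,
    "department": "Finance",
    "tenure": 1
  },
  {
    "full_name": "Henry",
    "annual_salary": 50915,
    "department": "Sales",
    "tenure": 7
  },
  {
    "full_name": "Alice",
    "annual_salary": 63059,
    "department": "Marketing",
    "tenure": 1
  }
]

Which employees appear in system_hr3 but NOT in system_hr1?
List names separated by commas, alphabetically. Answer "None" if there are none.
Tara

Schema mapping: "staff_name" (system_hr3) = "full_name" (system_hr1) = employee name

Names in system_hr3: ['Alice', 'Grace', 'Henry', 'Tara']
Names in system_hr1: ['Alice', 'Bob', 'Grace', 'Henry']

In system_hr3 but not system_hr1: ['Tara']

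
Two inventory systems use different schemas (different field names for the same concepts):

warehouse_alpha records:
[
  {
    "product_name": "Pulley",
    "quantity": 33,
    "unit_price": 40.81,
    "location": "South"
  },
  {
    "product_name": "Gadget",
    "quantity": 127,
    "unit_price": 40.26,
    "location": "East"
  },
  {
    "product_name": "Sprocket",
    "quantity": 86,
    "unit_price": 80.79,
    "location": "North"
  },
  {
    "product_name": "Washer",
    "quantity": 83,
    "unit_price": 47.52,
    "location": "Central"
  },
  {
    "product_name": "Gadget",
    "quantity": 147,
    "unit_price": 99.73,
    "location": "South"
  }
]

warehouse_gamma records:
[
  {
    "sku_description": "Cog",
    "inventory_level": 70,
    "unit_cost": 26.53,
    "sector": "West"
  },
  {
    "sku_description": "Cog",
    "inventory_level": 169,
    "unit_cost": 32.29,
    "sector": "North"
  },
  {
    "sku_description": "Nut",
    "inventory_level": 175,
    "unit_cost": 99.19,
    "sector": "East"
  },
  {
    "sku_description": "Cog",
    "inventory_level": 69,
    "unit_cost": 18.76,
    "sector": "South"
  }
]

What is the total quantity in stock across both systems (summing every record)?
959

To reconcile these schemas, identify the field holding the quantity in stock in each system:
1. In warehouse_alpha it is "quantity"
2. In warehouse_gamma it is "inventory_level"

From warehouse_alpha: 33 + 127 + 86 + 83 + 147 = 476
From warehouse_gamma: 70 + 169 + 175 + 69 = 483

Total: 476 + 483 = 959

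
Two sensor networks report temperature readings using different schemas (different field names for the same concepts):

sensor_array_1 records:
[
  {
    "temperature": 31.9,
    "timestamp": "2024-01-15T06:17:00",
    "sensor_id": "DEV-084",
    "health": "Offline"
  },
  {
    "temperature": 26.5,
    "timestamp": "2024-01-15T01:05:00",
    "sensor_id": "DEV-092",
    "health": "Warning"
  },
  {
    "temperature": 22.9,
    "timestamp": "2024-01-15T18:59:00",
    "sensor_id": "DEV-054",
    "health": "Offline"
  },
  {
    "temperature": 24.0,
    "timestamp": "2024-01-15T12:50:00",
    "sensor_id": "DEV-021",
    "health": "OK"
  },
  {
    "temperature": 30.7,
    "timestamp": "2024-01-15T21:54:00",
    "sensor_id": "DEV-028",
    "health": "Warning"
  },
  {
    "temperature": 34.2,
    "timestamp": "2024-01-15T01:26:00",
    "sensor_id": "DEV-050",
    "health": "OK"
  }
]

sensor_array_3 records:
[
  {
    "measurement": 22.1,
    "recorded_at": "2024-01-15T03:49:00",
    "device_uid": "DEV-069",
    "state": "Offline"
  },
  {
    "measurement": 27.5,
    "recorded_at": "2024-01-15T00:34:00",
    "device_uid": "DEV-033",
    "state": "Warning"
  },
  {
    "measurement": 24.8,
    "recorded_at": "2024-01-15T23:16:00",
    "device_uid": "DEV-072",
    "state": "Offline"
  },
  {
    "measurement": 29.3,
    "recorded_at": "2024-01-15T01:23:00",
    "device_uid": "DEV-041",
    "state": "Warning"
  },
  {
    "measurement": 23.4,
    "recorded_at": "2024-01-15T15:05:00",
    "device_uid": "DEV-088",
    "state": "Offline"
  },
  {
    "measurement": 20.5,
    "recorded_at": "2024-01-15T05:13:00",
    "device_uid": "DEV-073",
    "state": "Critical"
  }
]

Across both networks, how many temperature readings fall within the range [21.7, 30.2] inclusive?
8

Schema mapping: "temperature" (sensor_array_1) = "measurement" (sensor_array_3) = temperature

Readings in [21.7, 30.2] from sensor_array_1: 3
Readings in [21.7, 30.2] from sensor_array_3: 5

Total count: 3 + 5 = 8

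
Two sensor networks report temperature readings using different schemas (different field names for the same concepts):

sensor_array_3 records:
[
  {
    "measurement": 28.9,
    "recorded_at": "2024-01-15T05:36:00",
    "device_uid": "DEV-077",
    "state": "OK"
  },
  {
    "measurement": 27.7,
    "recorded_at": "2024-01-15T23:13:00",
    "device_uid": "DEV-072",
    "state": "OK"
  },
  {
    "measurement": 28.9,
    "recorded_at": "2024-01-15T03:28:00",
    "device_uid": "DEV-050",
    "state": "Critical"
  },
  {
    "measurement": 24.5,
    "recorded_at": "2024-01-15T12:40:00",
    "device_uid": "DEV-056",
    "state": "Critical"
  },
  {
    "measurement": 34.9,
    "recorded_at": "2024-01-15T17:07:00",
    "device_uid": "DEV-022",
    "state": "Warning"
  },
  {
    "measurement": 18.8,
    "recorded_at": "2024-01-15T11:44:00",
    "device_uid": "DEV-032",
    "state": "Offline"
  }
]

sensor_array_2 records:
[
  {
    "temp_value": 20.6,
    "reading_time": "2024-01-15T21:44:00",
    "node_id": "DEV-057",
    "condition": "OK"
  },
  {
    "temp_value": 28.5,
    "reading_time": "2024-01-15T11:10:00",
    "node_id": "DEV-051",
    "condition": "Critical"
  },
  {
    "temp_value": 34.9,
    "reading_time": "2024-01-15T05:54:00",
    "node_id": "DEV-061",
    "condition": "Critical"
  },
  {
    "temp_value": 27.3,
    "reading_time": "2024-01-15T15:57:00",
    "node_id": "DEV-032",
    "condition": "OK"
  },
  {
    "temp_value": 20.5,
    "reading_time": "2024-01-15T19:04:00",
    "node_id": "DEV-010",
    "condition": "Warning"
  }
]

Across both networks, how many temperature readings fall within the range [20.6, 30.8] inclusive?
7

Schema mapping: "measurement" (sensor_array_3) = "temp_value" (sensor_array_2) = temperature

Readings in [20.6, 30.8] from sensor_array_3: 4
Readings in [20.6, 30.8] from sensor_array_2: 3

Total count: 4 + 3 = 7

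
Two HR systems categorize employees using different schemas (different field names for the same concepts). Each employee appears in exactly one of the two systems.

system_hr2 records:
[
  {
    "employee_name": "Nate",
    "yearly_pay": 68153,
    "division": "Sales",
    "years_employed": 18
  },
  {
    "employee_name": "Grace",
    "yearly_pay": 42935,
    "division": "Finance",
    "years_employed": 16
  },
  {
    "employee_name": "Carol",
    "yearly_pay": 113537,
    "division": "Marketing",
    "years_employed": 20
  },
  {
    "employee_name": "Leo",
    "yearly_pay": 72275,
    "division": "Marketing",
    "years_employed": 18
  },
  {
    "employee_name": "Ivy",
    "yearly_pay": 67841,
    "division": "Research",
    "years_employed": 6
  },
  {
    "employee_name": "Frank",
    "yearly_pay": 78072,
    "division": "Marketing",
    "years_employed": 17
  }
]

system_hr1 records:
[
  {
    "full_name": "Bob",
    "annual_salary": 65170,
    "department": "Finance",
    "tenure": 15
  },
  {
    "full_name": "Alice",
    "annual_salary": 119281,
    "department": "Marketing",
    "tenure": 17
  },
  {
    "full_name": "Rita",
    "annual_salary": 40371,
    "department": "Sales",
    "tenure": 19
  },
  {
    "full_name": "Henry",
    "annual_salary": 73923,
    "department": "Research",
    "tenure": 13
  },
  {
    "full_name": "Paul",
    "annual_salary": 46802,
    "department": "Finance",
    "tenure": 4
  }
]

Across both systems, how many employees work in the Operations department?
0

Schema mapping: "division" (system_hr2) = "department" (system_hr1) = department

Operations employees in system_hr2: 0
Operations employees in system_hr1: 0

Total in Operations: 0 + 0 = 0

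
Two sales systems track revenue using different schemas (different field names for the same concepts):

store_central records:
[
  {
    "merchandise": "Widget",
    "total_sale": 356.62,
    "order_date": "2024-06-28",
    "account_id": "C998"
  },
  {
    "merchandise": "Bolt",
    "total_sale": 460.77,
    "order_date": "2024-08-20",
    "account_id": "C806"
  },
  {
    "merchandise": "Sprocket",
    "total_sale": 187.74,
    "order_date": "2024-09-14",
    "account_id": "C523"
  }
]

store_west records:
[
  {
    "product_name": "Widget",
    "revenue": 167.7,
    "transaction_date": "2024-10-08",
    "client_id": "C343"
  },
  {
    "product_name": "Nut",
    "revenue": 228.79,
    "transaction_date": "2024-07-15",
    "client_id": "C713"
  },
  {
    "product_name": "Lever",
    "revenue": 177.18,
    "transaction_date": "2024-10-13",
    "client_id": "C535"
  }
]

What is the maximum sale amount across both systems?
460.77

Reconcile: "total_sale" (store_central) = "revenue" (store_west) = sale amount

Maximum in store_central: 460.77
Maximum in store_west: 228.79

Overall maximum: max(460.77, 228.79) = 460.77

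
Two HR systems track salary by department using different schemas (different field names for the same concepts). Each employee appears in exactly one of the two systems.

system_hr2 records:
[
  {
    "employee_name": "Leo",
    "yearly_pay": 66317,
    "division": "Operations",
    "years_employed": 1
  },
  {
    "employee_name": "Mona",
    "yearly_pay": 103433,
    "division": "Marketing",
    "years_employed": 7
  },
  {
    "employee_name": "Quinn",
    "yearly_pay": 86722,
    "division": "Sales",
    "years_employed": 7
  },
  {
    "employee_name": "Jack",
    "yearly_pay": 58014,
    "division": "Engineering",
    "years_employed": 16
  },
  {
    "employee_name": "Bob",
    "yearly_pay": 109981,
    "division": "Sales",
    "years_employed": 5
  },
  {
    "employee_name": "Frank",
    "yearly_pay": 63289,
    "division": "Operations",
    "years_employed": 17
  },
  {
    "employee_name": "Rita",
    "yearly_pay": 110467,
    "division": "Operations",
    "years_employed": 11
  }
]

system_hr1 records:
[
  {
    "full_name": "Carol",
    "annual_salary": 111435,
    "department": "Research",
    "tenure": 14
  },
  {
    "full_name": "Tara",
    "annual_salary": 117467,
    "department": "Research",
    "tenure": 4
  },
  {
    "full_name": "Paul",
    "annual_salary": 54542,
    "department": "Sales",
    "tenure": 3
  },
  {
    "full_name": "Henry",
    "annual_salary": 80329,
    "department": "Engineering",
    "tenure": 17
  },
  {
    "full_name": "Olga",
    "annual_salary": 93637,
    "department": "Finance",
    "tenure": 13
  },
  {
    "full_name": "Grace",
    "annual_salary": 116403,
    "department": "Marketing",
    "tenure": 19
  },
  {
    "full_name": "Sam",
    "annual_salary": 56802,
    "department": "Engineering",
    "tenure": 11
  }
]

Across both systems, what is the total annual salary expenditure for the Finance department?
93637

Schema mappings:
- "division" (system_hr2) = "department" (system_hr1) = department
- "yearly_pay" (system_hr2) = "annual_salary" (system_hr1) = salary

Finance salaries from system_hr2: 0
Finance salaries from system_hr1: 93637

Total: 0 + 93637 = 93637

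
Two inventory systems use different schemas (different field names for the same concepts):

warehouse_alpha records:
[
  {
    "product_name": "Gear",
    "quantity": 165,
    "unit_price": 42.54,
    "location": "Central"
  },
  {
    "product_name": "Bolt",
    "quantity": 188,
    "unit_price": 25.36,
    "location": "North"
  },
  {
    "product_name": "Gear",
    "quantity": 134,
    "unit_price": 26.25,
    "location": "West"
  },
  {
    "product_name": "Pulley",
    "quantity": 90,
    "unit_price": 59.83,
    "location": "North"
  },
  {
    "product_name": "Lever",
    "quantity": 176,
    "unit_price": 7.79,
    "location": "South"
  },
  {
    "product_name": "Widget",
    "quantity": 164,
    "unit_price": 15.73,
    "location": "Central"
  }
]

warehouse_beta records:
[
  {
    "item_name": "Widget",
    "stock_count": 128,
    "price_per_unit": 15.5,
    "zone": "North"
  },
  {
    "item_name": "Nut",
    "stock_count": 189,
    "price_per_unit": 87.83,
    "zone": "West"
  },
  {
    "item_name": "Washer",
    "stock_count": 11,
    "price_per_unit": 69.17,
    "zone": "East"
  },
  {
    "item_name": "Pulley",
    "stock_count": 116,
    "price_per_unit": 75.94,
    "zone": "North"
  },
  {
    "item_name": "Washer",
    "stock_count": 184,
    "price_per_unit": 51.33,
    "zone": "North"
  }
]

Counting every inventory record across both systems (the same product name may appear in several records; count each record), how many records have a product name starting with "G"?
2

Schema mapping: "product_name" (warehouse_alpha) = "item_name" (warehouse_beta) = product name

Records with product name starting with "G" in warehouse_alpha: 2
Records with product name starting with "G" in warehouse_beta: 0

Total: 2 + 0 = 2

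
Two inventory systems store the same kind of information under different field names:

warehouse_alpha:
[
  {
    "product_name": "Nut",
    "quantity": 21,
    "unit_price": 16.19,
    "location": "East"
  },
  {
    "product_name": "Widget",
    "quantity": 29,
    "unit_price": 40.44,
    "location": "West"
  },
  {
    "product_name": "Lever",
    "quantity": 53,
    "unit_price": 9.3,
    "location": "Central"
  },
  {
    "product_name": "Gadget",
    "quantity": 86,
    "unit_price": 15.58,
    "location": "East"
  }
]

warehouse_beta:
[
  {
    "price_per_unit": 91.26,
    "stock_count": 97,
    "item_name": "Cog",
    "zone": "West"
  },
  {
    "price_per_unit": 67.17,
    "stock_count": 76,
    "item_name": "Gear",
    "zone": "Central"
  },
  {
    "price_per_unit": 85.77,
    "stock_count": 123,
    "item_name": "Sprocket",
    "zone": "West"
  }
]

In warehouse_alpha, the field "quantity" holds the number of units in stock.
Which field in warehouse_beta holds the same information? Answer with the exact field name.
stock_count

In warehouse_alpha, "quantity" holds the number of units in stock.
The fields in warehouse_beta are: "price_per_unit", "stock_count", "item_name", "zone".
"stock_count" is the match: the name refers to the same concept and its values are whole-number counts (e.g. 97, 76).
The other fields ("price_per_unit", "item_name", "zone") hold different kinds of data.

So "quantity" in warehouse_alpha corresponds to "stock_count" in warehouse_beta.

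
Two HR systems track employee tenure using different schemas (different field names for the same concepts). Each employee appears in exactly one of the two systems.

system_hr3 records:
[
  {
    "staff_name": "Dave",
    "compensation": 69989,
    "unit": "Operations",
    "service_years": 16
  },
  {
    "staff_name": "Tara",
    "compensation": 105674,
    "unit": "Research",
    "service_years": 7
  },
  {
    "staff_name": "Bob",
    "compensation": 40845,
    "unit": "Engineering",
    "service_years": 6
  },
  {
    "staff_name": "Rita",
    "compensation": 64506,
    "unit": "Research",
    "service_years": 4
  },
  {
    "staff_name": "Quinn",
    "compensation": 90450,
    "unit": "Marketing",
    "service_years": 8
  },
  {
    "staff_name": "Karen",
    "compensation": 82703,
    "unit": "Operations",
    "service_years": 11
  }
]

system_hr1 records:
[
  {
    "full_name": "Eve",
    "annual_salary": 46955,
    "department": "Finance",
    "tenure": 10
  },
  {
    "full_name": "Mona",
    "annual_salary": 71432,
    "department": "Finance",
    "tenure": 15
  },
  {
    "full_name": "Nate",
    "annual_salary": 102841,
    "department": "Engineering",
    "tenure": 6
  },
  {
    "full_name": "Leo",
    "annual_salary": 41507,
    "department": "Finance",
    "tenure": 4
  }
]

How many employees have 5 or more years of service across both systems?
8

Reconcile schemas: "service_years" (system_hr3) = "tenure" (system_hr1) = years of service

From system_hr3: 5 employees with >= 5 years
From system_hr1: 3 employees with >= 5 years

Total: 5 + 3 = 8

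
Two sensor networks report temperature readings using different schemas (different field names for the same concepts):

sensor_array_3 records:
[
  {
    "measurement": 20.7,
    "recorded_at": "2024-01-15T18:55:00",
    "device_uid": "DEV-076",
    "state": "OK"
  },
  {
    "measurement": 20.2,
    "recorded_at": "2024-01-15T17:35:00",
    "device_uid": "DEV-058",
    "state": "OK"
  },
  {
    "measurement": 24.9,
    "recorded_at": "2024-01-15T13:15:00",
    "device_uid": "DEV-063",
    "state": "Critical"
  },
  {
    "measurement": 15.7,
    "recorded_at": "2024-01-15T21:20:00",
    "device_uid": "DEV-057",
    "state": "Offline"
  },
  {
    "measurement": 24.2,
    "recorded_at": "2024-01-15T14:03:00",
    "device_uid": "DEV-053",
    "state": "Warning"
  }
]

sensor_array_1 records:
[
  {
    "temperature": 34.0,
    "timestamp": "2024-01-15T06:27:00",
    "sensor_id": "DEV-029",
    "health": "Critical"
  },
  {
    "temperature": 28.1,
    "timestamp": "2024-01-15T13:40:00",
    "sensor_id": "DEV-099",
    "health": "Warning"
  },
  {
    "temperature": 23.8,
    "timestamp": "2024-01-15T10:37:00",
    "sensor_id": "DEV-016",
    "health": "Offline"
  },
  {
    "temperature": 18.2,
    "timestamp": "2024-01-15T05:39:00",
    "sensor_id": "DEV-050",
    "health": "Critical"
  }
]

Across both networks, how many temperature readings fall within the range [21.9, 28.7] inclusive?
4

Schema mapping: "measurement" (sensor_array_3) = "temperature" (sensor_array_1) = temperature

Readings in [21.9, 28.7] from sensor_array_3: 2
Readings in [21.9, 28.7] from sensor_array_1: 2

Total count: 2 + 2 = 4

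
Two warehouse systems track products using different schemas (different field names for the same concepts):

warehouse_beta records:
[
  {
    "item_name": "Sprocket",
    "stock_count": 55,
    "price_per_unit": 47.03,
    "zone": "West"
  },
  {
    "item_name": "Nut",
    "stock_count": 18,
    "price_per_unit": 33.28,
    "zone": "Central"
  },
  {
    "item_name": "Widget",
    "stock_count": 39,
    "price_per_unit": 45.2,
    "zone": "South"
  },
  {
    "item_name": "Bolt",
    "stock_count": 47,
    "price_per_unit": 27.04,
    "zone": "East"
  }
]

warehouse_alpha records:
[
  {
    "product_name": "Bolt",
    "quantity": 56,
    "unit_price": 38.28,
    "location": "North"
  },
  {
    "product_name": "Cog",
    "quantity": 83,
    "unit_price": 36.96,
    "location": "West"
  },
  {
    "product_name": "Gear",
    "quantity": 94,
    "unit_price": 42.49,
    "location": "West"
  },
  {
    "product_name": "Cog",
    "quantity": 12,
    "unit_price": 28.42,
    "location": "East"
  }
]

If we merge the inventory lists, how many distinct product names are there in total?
6

Schema mapping: "item_name" (warehouse_beta) = "product_name" (warehouse_alpha) = product name

Products in warehouse_beta: ['Bolt', 'Nut', 'Sprocket', 'Widget']
Products in warehouse_alpha: ['Bolt', 'Cog', 'Gear']

Union (unique products): ['Bolt', 'Cog', 'Gear', 'Nut', 'Sprocket', 'Widget']
Count: 6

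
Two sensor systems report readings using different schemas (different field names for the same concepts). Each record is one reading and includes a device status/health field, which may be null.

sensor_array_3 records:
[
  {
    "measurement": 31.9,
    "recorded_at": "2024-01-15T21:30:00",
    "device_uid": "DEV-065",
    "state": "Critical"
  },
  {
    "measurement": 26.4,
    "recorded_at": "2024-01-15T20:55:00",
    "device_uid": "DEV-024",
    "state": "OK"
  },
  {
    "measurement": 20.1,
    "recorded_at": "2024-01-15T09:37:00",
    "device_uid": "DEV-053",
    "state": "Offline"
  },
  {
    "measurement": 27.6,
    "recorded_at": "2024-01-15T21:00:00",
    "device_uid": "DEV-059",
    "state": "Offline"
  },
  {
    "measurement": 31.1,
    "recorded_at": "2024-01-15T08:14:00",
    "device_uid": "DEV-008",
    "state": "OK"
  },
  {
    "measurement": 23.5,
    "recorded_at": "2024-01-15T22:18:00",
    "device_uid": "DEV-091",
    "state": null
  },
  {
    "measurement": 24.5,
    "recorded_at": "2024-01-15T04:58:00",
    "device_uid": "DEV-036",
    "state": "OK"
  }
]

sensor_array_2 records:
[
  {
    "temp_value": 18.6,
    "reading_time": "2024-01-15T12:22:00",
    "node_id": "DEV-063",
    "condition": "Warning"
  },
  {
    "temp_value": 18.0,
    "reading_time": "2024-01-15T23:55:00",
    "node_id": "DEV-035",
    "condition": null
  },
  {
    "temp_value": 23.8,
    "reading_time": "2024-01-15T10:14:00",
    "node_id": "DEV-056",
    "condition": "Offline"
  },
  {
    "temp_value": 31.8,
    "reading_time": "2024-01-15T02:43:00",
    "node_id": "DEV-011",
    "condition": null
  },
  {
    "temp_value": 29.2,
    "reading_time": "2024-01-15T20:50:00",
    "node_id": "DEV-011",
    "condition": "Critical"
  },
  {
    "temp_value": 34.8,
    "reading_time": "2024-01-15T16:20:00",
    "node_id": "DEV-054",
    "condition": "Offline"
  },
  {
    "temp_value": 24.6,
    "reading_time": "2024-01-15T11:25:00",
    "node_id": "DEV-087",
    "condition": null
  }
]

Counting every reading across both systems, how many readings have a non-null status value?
10

Schema mapping: "state" (sensor_array_3) = "condition" (sensor_array_2) = status

Non-null in sensor_array_3: 6
Non-null in sensor_array_2: 4

Total non-null: 6 + 4 = 10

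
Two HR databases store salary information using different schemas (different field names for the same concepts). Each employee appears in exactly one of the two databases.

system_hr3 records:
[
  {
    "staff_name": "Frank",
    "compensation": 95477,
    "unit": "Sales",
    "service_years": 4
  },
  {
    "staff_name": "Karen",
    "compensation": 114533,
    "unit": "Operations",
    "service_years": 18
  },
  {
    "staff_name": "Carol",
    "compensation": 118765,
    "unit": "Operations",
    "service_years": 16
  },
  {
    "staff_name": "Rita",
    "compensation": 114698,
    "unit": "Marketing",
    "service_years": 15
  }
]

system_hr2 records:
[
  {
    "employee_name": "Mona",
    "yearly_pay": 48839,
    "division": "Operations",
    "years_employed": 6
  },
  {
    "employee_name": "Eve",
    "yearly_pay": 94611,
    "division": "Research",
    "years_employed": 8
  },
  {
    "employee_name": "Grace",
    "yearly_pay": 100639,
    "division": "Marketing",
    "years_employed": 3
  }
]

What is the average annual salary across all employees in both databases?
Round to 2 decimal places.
98223.14

Schema mapping: "compensation" (system_hr3) = "yearly_pay" (system_hr2) = annual salary

All salaries: [95477, 114533, 118765, 114698, 48839, 94611, 100639]
Sum: 687562
Count: 7
Average: 687562 / 7 = 98223.14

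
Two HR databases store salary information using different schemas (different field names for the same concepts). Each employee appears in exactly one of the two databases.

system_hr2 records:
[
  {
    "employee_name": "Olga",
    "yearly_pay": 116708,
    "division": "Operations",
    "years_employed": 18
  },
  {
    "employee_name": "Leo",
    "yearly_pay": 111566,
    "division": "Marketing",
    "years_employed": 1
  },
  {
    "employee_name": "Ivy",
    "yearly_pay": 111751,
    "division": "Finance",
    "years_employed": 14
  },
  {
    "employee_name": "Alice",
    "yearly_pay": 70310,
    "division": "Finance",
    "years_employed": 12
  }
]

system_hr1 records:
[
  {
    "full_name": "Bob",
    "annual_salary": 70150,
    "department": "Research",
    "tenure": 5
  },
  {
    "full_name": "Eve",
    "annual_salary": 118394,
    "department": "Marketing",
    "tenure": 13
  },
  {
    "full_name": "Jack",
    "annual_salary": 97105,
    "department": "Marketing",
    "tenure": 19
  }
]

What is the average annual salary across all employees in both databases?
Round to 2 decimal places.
99426.29

Schema mapping: "yearly_pay" (system_hr2) = "annual_salary" (system_hr1) = annual salary

All salaries: [116708, 111566, 111751, 70310, 70150, 118394, 97105]
Sum: 695984
Count: 7
Average: 695984 / 7 = 99426.29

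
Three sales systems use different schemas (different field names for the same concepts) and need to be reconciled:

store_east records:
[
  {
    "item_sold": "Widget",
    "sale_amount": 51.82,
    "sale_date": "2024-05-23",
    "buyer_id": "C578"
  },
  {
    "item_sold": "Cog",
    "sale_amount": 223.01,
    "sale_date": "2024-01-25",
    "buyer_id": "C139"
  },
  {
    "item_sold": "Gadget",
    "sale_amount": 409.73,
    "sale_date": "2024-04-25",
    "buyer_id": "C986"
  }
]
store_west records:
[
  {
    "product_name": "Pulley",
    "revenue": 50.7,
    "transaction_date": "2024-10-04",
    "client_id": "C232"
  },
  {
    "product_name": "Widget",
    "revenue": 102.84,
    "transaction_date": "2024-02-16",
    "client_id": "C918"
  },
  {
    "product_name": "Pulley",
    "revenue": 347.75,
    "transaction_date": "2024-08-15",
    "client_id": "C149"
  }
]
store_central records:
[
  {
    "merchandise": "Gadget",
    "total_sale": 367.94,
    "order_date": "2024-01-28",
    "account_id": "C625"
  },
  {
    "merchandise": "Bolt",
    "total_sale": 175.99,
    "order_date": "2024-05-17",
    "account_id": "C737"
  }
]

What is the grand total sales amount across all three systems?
1729.78

Schema reconciliation - all amount fields map to sale amount:

store_east (sale_amount): 684.56
store_west (revenue): 501.29
store_central (total_sale): 543.93

Grand total: 1729.78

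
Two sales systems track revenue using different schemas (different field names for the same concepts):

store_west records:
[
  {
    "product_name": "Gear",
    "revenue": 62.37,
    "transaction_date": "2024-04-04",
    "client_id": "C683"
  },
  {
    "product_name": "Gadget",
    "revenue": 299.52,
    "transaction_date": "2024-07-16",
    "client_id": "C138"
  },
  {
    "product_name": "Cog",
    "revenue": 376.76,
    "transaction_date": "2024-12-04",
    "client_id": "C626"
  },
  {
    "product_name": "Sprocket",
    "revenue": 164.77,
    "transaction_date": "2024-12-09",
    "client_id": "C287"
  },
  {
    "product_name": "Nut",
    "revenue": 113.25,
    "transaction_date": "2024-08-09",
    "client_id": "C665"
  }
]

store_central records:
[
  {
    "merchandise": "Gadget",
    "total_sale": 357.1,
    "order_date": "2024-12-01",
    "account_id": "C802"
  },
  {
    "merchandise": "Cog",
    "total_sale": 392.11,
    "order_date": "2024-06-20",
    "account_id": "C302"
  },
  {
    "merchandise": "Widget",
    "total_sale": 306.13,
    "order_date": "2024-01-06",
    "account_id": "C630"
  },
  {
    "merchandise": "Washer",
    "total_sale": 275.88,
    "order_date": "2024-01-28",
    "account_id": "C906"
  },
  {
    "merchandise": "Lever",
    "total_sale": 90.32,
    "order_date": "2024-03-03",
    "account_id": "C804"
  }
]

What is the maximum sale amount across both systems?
392.11

Reconcile: "revenue" (store_west) = "total_sale" (store_central) = sale amount

Maximum in store_west: 376.76
Maximum in store_central: 392.11

Overall maximum: max(376.76, 392.11) = 392.11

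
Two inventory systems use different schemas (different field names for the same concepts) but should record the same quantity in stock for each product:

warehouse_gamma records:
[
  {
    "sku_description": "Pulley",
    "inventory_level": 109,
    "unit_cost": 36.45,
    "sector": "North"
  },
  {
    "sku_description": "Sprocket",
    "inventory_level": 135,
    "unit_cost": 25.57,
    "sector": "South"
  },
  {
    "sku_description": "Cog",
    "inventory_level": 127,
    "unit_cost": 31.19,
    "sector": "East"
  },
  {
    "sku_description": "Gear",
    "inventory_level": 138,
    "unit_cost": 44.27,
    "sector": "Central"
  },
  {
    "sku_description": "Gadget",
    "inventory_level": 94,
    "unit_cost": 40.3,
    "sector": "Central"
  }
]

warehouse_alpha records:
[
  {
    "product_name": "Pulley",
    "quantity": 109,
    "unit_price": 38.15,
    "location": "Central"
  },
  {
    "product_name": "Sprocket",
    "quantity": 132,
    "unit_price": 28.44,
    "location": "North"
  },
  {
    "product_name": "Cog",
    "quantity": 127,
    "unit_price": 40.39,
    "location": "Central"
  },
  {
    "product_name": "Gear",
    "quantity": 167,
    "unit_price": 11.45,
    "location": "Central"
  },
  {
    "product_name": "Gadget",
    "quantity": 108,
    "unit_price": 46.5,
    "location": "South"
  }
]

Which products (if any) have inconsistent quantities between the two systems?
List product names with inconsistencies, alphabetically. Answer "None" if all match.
Gadget, Gear, Sprocket

Schema mappings:
- "sku_description" (warehouse_gamma) = "product_name" (warehouse_alpha) = product name
- "inventory_level" (warehouse_gamma) = "quantity" (warehouse_alpha) = quantity

Comparison:
  Pulley: 109 vs 109 - MATCH
  Sprocket: 135 vs 132 - MISMATCH
  Cog: 127 vs 127 - MATCH
  Gear: 138 vs 167 - MISMATCH
  Gadget: 94 vs 108 - MISMATCH

Products with inconsistencies: Gadget, Gear, Sprocket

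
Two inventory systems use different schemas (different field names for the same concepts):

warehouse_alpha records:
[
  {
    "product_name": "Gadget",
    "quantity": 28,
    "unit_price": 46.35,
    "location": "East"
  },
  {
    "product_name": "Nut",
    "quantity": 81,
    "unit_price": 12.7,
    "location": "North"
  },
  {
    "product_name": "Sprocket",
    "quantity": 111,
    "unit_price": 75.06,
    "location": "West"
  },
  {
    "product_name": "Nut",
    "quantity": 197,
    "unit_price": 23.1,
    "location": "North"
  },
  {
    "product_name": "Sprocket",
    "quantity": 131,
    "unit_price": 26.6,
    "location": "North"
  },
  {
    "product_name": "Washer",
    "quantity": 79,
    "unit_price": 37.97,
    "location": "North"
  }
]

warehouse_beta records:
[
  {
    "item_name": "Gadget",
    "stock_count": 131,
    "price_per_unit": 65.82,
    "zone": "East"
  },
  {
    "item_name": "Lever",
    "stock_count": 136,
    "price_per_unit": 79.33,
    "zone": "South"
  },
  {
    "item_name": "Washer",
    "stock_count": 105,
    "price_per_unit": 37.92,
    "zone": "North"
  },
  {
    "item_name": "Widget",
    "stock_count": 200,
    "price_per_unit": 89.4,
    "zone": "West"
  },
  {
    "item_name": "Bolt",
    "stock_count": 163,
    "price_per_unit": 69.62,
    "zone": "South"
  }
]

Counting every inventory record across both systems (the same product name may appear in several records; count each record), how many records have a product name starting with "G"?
2

Schema mapping: "product_name" (warehouse_alpha) = "item_name" (warehouse_beta) = product name

Records with product name starting with "G" in warehouse_alpha: 1
Records with product name starting with "G" in warehouse_beta: 1

Total: 1 + 1 = 2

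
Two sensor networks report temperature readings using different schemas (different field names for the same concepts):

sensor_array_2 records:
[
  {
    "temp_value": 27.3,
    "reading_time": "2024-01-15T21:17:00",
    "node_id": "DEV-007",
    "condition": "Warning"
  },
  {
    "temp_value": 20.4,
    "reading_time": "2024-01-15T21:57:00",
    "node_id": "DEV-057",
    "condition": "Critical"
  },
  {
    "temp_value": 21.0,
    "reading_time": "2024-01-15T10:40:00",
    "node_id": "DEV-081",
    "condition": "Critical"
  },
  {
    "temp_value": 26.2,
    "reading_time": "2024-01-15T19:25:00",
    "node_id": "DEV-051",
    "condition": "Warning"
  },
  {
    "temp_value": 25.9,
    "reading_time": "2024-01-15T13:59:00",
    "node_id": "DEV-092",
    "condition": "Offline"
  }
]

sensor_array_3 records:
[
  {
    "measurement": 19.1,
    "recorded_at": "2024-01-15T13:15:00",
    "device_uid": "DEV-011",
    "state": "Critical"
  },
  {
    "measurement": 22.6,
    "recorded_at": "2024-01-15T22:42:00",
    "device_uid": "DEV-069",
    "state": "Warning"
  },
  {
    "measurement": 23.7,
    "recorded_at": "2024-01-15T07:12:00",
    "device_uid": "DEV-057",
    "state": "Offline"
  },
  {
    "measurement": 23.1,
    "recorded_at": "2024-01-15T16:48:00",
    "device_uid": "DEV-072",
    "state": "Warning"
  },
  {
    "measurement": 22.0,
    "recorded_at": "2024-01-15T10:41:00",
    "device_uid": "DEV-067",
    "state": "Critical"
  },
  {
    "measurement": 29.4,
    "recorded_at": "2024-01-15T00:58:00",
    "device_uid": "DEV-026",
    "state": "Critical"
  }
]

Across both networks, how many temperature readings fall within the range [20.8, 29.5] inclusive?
9

Schema mapping: "temp_value" (sensor_array_2) = "measurement" (sensor_array_3) = temperature

Readings in [20.8, 29.5] from sensor_array_2: 4
Readings in [20.8, 29.5] from sensor_array_3: 5

Total count: 4 + 5 = 9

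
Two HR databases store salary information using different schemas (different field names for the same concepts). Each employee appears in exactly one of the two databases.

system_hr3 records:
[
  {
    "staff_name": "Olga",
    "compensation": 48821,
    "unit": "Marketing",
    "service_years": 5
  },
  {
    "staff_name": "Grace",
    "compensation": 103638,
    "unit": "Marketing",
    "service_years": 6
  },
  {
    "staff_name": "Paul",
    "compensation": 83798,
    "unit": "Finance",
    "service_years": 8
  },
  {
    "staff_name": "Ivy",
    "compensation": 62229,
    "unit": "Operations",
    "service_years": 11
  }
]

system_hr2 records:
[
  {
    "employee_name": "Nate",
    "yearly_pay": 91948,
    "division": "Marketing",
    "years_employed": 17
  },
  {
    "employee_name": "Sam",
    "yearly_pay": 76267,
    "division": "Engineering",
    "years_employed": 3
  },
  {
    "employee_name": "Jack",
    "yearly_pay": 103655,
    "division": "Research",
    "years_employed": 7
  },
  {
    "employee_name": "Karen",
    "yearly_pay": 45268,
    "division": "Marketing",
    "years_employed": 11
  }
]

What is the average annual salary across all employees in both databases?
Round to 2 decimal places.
76953.00

Schema mapping: "compensation" (system_hr3) = "yearly_pay" (system_hr2) = annual salary

All salaries: [48821, 103638, 83798, 62229, 91948, 76267, 103655, 45268]
Sum: 615624
Count: 8
Average: 615624 / 8 = 76953.00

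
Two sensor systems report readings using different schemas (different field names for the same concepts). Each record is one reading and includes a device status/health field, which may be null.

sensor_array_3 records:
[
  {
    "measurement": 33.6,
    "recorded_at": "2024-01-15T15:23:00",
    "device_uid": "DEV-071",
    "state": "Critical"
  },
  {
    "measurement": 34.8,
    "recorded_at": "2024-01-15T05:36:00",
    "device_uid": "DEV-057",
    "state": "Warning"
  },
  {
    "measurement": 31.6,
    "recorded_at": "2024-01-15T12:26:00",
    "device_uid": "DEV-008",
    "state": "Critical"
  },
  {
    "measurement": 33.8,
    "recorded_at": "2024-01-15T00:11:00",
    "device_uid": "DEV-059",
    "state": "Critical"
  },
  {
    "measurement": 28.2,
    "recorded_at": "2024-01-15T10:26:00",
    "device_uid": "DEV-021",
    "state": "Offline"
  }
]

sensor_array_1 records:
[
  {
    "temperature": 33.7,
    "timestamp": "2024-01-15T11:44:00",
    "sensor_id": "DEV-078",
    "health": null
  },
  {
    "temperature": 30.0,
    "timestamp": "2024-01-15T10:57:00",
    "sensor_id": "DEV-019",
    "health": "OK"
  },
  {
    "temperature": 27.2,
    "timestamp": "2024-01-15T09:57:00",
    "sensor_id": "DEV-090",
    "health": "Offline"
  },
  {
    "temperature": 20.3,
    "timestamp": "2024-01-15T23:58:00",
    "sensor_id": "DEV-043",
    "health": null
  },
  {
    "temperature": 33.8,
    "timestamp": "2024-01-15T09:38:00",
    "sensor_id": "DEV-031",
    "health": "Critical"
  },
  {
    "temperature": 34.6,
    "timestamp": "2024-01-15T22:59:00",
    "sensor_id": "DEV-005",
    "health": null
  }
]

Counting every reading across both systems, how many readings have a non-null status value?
8

Schema mapping: "state" (sensor_array_3) = "health" (sensor_array_1) = status

Non-null in sensor_array_3: 5
Non-null in sensor_array_1: 3

Total non-null: 5 + 3 = 8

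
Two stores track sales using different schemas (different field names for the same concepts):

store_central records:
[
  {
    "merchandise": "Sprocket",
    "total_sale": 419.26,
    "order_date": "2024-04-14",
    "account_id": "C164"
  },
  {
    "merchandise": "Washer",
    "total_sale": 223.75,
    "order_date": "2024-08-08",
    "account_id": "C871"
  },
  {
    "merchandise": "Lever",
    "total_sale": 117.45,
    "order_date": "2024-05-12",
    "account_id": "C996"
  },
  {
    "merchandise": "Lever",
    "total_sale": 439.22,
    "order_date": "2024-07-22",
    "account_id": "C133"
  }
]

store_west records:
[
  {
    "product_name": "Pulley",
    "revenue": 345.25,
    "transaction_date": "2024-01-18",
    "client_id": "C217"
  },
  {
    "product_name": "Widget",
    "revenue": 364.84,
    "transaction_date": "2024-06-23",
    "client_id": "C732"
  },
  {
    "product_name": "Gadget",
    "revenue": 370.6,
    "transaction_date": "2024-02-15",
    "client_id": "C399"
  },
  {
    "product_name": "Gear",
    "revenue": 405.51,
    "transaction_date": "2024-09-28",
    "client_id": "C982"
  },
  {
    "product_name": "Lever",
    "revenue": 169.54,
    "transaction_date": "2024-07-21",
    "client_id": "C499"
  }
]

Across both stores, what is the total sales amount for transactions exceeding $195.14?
2568.43

Schema mapping: "total_sale" (store_central) = "revenue" (store_west) = sale amount

Sum of sales > $195.14 in store_central: 1082.23
Sum of sales > $195.14 in store_west: 1486.2

Total: 1082.23 + 1486.2 = 2568.43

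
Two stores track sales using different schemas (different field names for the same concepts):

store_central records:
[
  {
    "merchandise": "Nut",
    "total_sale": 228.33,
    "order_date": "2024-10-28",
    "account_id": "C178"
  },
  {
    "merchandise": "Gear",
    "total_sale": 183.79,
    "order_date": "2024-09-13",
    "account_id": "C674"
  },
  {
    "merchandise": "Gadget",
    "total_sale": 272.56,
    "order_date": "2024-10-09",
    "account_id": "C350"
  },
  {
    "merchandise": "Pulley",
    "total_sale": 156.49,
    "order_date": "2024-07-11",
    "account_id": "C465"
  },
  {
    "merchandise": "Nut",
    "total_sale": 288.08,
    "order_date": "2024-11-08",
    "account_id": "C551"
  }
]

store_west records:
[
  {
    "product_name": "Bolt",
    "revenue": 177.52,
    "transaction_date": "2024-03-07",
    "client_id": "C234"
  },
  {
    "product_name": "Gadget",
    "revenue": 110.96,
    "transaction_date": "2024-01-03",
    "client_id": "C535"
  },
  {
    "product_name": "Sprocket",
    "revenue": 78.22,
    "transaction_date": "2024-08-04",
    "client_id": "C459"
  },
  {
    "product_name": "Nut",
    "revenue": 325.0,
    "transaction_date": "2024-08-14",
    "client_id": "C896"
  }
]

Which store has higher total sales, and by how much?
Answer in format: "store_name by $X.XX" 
store_central by $437.55

Schema mapping: "total_sale" (store_central) = "revenue" (store_west) = sale amount

Total for store_central: 1129.25
Total for store_west: 691.70

Difference: |1129.25 - 691.70| = 437.55
store_central has higher sales by $437.55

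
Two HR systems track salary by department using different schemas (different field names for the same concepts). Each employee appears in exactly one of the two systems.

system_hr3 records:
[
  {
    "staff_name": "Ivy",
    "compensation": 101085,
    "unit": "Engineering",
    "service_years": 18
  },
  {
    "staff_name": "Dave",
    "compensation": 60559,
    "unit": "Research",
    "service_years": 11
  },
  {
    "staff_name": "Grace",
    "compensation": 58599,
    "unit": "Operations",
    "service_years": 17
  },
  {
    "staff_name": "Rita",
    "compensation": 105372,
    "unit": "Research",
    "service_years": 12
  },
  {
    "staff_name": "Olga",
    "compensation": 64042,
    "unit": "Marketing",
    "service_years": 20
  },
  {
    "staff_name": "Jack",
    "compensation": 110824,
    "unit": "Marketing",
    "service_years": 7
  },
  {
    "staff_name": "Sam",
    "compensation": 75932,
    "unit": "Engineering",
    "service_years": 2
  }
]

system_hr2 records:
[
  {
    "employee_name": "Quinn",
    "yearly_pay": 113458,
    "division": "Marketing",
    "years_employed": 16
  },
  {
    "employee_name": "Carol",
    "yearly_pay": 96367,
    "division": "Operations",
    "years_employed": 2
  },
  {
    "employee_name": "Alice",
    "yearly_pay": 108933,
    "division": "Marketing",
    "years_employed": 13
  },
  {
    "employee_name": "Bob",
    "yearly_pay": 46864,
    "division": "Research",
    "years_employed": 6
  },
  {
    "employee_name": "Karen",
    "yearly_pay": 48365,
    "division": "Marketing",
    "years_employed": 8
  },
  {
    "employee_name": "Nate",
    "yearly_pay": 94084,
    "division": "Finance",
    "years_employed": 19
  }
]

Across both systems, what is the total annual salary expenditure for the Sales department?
0

Schema mappings:
- "unit" (system_hr3) = "division" (system_hr2) = department
- "compensation" (system_hr3) = "yearly_pay" (system_hr2) = salary

Sales salaries from system_hr3: 0
Sales salaries from system_hr2: 0

Total: 0 + 0 = 0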